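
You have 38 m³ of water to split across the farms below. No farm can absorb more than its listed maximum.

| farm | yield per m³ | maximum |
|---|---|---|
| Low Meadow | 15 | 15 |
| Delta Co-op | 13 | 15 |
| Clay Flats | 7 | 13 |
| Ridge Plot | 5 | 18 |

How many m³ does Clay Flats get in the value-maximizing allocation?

Rank by yield per m³: Low Meadow 15 > Delta Co-op 13 > Clay Flats 7 > Ridge Plot 5.
Give Low Meadow 15 to hit its cap of 15 ; 23 left.
Delta Co-op takes 15 to reach its cap of 15 ; 8 left.
Clay Flats has room for 13 but only 8 remain, so it gets 8.

8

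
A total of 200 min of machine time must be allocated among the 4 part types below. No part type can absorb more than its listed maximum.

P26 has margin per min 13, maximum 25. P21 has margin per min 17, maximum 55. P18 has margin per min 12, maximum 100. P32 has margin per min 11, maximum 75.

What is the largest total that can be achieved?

2680

Rank by margin per min: P21 17 > P26 13 > P18 12 > P32 11.
P21 takes 55 to reach its cap of 55 → 145 left.
P26 takes 25 to reach its cap of 25 → 120 left.
Give P18 100 to hit its cap of 100 → 20 left.
Only 20 left; P32 takes them to reach 20.
Total = 13×25 + 17×55 + 12×100 + 11×20 = 2680.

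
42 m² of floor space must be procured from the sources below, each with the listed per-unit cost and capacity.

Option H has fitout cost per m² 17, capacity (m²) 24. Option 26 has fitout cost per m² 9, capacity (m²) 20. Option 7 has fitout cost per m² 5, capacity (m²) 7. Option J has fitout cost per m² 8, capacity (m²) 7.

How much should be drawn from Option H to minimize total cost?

8

Cheapest first:
Take 7 from Option 7 at 5 ; need 35 more.
Option J (8): use full 7 ; 28 m² to go.
Option 26 (9): use full 20 ; 8 m² to go.
Option H at 17: take 8 of its 24 ; requirement met.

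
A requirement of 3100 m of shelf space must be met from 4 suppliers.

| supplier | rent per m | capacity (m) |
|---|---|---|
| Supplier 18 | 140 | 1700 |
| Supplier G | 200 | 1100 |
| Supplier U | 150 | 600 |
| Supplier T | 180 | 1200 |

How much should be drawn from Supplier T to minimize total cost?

Use suppliers in increasing cost order.
Supplier 18 at 140: take all 1700 m ; 1400 still needed.
Supplier U at 150: take all 600 m ; 800 still needed.
Supplier T (180): take the remaining 800 ; done.
Supplier G: unused.

800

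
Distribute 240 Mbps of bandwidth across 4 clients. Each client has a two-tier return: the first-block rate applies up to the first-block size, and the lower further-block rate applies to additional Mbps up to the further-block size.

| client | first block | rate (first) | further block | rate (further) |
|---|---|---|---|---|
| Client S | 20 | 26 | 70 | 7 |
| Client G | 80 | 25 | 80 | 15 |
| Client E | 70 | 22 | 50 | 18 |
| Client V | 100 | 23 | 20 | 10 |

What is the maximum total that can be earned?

5700

Treat each block as its own option and order by rate: Client S/tier1 26 > Client G/tier1 25 > Client V/tier1 23 > Client E/tier1 22 > Client E/tier2 18 > Client G/tier2 15 > Client V/tier2 10 > Client S/tier2 7.
Client S tier1 at 26: fill all 20 — 220 left.
Client G/tier1 (25): +80 — 140 left.
Fill Client V tier1 block (100 at 23) — 40 left.
40 remain; put them into Client E tier1 at 22.
Total = 26×20 + 25×80 + 23×100 + 22×40 = 5700.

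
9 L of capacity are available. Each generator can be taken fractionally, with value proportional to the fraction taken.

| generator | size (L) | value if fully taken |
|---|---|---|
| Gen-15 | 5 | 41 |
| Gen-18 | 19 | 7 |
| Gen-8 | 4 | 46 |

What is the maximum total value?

87

Sort by value density: Gen-8 46/4≈11.5, Gen-15 41/5≈8.2, Gen-18 7/19≈0.368.
Gen-8: take in full, 4 L for value 46 ; 5 left.
Take all of Gen-15 (5 L, value 41) ; 0 L left.
Total value = 87.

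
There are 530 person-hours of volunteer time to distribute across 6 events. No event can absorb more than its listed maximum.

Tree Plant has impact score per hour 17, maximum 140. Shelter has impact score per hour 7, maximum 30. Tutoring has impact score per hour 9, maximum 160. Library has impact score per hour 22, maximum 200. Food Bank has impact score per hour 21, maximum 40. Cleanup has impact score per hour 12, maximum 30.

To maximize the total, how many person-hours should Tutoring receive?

120

Order the events by impact score per hour: Library 22 > Food Bank 21 > Tree Plant 17 > Cleanup 12 > Tutoring 9 > Shelter 7.
Give Library 200 to hit its cap of 200 → 330 left.
Food Bank takes 40 to reach its cap of 40 → 290 left.
Tree Plant takes 140 to reach its cap of 140 → 150 left.
Cleanup: +30 to 30 (cap) → 120 left.
Tutoring: +120 (room for 160) → 120. Pool exhausted.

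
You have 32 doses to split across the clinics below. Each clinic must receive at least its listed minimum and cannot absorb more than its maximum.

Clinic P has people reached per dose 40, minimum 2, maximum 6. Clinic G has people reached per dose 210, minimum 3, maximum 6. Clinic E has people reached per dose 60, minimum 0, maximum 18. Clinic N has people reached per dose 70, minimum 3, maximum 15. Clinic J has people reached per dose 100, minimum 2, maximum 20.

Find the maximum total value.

Meeting every minimum uses 2+3+0+3+2 = 10 doses, leaving 22.
Order the clinics by people reached per dose: Clinic G 210 > Clinic J 100 > Clinic N 70 > Clinic E 60 > Clinic P 40.
Give Clinic G 3 more to hit its cap of 6 — 19 left.
Clinic J: +18 to 20 (cap) — 1 left.
Clinic N has room for 12 more but only 1 remain, so it gets 4.
Total = 40×2 + 210×6 + 70×4 + 100×20 = 3620.

3620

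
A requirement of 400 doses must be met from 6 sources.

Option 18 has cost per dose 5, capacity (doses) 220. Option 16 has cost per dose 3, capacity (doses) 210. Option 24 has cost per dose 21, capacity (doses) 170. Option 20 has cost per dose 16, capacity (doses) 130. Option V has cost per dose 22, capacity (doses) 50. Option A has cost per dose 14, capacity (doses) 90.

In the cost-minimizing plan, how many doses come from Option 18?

Cheapest first:
Option 16 (3): use full 210 ; 190 doses to go.
Option 18 (5): take the remaining 190 ; done.
Option A, Option 20, Option 24, Option V: unused.

190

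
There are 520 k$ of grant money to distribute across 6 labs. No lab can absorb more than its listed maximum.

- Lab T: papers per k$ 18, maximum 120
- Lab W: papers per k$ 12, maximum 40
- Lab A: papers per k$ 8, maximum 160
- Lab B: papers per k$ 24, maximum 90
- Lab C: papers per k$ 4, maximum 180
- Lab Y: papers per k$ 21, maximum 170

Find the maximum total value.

9170

Order the labs by papers per k$: Lab B 24 > Lab Y 21 > Lab T 18 > Lab W 12 > Lab A 8 > Lab C 4.
Give Lab B 90 to hit its cap of 90 ; 430 left.
Lab Y: +170 to 170 (cap) ; 260 left.
Lab T: +120 to 120 (cap) ; 140 left.
Lab W takes 40 to reach its cap of 40 ; 100 left.
Only 100 left; Lab A takes them to reach 100.
Total = 18×120 + 12×40 + 8×100 + 24×90 + 21×170 = 9170.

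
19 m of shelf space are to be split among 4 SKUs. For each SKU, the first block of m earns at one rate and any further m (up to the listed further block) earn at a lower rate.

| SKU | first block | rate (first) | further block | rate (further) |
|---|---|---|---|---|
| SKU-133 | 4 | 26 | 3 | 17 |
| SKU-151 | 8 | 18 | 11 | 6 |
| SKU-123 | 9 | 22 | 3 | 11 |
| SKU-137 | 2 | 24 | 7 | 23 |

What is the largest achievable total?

445

Order all 8 blocks by rate: SKU-133/first 26 > SKU-137/first 24 > SKU-137/second 23 > SKU-123/first 22 > SKU-151/first 18 > SKU-133/second 17 > SKU-123/second 11 > SKU-151/second 6.
SKU-133 first at 26: fill all 4 → 15 left.
SKU-137/first (24): +2 → 13 left.
SKU-137 second at 23: fill all 7 → 6 left.
6 remain; put them into SKU-123 first at 22.
Total = 26×4 + 24×2 + 23×7 + 22×6 = 445.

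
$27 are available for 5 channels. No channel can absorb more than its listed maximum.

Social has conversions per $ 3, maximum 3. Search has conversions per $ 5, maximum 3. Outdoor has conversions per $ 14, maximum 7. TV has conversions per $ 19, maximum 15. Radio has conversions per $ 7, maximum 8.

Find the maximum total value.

418

Highest conversions per $ first: TV 19 > Outdoor 14 > Radio 7 > Search 5 > Social 3.
TV takes 15 to reach its cap of 15 — 12 left.
Give Outdoor 7 to hit its cap of 7 — 5 left.
Radio has room for 8 but only 5 remain, so it gets 5.
Total = 14×7 + 19×15 + 7×5 = 418.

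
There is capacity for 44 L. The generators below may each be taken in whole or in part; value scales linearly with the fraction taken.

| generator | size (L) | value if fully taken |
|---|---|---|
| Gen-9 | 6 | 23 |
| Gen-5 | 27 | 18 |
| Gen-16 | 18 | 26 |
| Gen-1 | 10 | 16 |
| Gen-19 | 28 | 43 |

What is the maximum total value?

82

Sort by value density: Gen-9 23/6≈3.83, Gen-1 16/10≈1.6, Gen-19 43/28≈1.54, Gen-16 26/18≈1.44, Gen-5 18/27≈0.667.
Take all of Gen-9 (6 L, value 23) → 38 L left.
Take all of Gen-1 (10 L, value 16) → 28 L left.
Gen-19: take in full, 28 L for value 43 → 0 left.
Total value = 82.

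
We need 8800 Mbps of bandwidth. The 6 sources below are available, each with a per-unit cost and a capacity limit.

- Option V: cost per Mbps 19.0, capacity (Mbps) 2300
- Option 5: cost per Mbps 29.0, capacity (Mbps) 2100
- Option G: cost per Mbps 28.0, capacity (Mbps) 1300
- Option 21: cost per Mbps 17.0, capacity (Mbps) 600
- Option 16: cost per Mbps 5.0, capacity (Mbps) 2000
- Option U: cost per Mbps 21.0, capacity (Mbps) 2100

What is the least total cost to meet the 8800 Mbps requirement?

158900

Fill from the cheapest source first.
Take 2000 from Option 16 at 5.0 ; need 6800 more.
Take 600 from Option 21 at 17.0 ; need 6200 more.
Option V at 19.0: take all 2300 Mbps ; 3900 still needed.
Take 2100 from Option U at 21.0 ; need 1800 more.
Option G (28.0): use full 1300 ; 500 Mbps to go.
Take 500 from Option 5 at 29.0 to finish.
Cost = 2000×5.0 + 600×17.0 + 2300×19.0 + 2100×21.0 + 1300×28.0 + 500×29.0 = 158900.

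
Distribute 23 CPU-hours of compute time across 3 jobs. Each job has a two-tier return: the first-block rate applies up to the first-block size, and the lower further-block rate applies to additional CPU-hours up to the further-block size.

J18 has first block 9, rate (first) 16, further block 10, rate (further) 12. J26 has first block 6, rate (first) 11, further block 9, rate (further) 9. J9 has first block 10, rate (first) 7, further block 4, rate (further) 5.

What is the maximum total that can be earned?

308

Rank every tier by rate: J18/T1 16 > J18/T2 12 > J26/T1 11 > J26/T2 9 > J9/T1 7 > J9/T2 5.
J18 T1 at 16: fill all 9 ; 14 left.
J18 T2 at 12: fill all 10 ; 4 left.
J26/T1: +4 of 6 at 11; pool empty.
Total = 16×9 + 12×10 + 11×4 = 308.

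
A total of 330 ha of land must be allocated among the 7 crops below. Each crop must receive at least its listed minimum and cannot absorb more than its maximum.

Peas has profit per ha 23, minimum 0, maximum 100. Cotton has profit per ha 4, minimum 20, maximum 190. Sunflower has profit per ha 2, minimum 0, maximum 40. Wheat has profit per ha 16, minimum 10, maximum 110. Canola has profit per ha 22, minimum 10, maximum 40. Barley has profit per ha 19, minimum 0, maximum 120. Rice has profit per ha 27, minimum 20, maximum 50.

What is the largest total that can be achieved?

6860

Meeting every minimum uses 0+20+0+10+10+0+20 = 60 ha, leaving 270.
Order the crops by profit per ha: Rice 27 > Peas 23 > Canola 22 > Barley 19 > Wheat 16 > Cotton 4 > Sunflower 2.
Rice takes 30 more to reach its cap of 50 — 240 left.
Give Peas 100 more to hit its cap of 100 — 140 left.
Give Canola 30 more to hit its cap of 40 — 110 left.
Only 110 left; Barley takes them to reach 110.
Total = 23×100 + 4×20 + 16×10 + 22×40 + 19×110 + 27×50 = 6860.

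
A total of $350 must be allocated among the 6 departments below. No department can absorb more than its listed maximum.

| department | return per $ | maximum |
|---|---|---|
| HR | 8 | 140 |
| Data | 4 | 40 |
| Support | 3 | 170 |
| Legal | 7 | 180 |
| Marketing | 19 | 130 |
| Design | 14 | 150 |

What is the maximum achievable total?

Rank by return per $: Marketing 19 > Design 14 > HR 8 > Legal 7 > Data 4 > Support 3.
Marketing: +130 to 130 (cap) ; 220 left.
Give Design 150 to hit its cap of 150 ; 70 left.
HR has room for 140 but only 70 remain, so it gets 70.
Total = 8×70 + 19×130 + 14×150 = 5130.

5130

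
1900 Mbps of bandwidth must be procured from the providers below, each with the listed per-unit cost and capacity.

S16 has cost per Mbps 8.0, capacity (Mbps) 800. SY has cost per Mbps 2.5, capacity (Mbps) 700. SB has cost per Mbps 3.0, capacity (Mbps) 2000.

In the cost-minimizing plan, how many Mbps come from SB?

1200

Use providers in increasing cost order.
Take 700 from SY at 2.5 → need 1200 more.
SB at 3.0: take 1200 of its 2000 → requirement met.
S16: unused.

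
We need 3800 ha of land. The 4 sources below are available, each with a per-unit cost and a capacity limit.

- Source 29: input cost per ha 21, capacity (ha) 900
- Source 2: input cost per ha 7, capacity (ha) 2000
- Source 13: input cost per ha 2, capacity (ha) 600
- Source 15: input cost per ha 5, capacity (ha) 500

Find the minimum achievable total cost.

Use sources in increasing cost order.
Take 600 from Source 13 at 2 — need 3200 more.
Source 15 (5): use full 500 — 2700 ha to go.
Source 2 at 7: take all 2000 ha — 700 still needed.
Take 700 from Source 29 at 21 to finish.
Cost = 600×2 + 500×5 + 2000×7 + 700×21 = 32400.

32400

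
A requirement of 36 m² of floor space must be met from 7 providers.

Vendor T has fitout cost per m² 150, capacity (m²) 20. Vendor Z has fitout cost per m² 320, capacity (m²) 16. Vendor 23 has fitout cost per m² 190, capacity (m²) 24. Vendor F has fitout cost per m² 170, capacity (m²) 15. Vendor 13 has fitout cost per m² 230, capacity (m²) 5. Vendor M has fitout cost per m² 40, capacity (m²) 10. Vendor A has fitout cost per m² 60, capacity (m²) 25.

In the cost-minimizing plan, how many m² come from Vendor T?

1

Use providers in increasing cost order.
Vendor M at 40: take all 10 m² → 26 still needed.
Take 25 from Vendor A at 60 → need 1 more.
Vendor T at 150: take 1 of its 20 → requirement met.
Vendor F, Vendor 23, Vendor 13, Vendor Z: unused.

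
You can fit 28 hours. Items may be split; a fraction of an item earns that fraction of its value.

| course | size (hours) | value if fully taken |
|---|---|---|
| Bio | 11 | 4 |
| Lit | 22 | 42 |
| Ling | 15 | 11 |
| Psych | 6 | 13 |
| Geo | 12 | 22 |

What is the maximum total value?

55

Best value per unit of size first: Psych 13/6≈2.17, Lit 42/22≈1.91, Geo 22/12≈1.83, Ling 11/15≈0.733, Bio 4/11≈0.364.
Psych: take in full, 6 hours for value 13 ; 22 left.
Take all of Lit (22 hours, value 42) ; 0 hours left.
Total value = 55.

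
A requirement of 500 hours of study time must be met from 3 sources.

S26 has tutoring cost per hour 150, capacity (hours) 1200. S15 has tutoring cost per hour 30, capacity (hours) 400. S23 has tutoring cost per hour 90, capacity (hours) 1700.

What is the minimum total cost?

Fill from the cheapest source first.
Take 400 from S15 at 30 ; need 100 more.
Take 100 from S23 at 90 to finish.
S26: unused.
Cost = 400×30 + 100×90 = 21000.

21000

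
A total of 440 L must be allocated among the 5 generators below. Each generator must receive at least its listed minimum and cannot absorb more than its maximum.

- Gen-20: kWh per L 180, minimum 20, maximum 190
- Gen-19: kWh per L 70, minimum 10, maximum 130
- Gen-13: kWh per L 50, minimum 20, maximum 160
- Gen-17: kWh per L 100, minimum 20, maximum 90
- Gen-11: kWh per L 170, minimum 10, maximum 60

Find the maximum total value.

Meeting every minimum uses 20+10+20+20+10 = 80 L, leaving 360.
Order the generators by kWh per L: Gen-20 180 > Gen-11 170 > Gen-17 100 > Gen-19 70 > Gen-13 50.
Gen-20: +170 to 190 (cap) ; 190 left.
Gen-11: +50 to 60 (cap) ; 140 left.
Gen-17: +70 to 90 (cap) ; 70 left.
Only 70 left; Gen-19 takes them to reach 80.
Total = 180×190 + 70×80 + 50×20 + 100×90 + 170×60 = 60000.

60000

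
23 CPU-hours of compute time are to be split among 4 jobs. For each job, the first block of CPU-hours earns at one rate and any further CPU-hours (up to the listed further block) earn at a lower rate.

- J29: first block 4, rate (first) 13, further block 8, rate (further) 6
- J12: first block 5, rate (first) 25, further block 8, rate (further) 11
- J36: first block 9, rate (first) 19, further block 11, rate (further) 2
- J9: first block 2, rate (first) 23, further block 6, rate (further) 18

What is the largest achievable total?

Treat each block as its own option and order by rate: J12/T1 25 > J9/T1 23 > J36/T1 19 > J9/T2 18 > J29/T1 13 > J12/T2 11 > J29/T2 6 > J36/T2 2.
Fill J12 T1 block (5 at 25) — 18 left.
Fill J9 T1 block (2 at 23) — 16 left.
J36 T1 at 19: fill all 9 — 7 left.
Fill J9 T2 block (6 at 18) — 1 left.
1 remain; put them into J29 T1 at 13.
Total = 25×5 + 23×2 + 19×9 + 18×6 + 13×1 = 463.

463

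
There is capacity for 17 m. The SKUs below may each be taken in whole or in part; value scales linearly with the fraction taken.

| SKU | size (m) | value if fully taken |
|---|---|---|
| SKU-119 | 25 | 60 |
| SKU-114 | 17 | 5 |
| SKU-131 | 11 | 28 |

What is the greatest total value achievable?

Best value per unit of size first: SKU-131 28/11≈2.55, SKU-119 60/25≈2.4, SKU-114 5/17≈0.294.
All 11 m of SKU-131 fit (value 28) → 6 remain.
6 m left: a 6/25 share of SKU-119 gives 60×6/25 = 14.4.
Total value = 42.4.

42.4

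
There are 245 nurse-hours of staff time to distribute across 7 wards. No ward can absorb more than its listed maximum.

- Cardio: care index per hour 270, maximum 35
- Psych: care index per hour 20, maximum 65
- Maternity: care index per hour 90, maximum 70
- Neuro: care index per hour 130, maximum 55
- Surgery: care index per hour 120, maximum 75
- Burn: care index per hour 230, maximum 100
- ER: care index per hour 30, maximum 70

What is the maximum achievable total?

Highest care index per hour first: Cardio 270 > Burn 230 > Neuro 130 > Surgery 120 > Maternity 90 > ER 30 > Psych 20.
Cardio: +35 to 35 (cap) → 210 left.
Burn takes 100 to reach its cap of 100 → 110 left.
Neuro takes 55 to reach its cap of 55 → 55 left.
Surgery has room for 75 but only 55 remain, so it gets 55.
Total = 270×35 + 130×55 + 120×55 + 230×100 = 46200.

46200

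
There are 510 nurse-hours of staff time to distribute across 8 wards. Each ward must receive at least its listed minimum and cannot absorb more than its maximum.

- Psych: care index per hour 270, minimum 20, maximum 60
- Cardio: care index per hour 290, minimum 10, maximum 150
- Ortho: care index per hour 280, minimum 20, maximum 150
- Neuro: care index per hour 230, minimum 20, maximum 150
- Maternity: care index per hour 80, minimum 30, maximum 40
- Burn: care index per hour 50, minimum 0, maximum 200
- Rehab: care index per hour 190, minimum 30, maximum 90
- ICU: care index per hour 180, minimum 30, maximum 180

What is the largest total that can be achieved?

Meeting every minimum uses 20+10+20+20+30+0+30+30 = 160 nurse-hours, leaving 350.
Highest care index per hour first: Cardio 290 > Ortho 280 > Psych 270 > Neuro 230 > Rehab 190 > ICU 180 > Maternity 80 > Burn 50.
Cardio: +140 to 150 (cap) ; 210 left.
Give Ortho 130 more to hit its cap of 150 ; 80 left.
Give Psych 40 more to hit its cap of 60 ; 40 left.
Only 40 left; Neuro takes them to reach 60.
Total = 270×60 + 290×150 + 280×150 + 230×60 + 80×30 + 190×30 + 180×30 = 129000.

129000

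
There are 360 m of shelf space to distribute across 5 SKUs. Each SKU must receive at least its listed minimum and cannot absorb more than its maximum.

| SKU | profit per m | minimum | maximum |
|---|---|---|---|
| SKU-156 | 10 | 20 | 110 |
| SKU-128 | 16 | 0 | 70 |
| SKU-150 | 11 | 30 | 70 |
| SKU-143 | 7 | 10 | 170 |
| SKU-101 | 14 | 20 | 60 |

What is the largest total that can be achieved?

4180

Meeting every minimum uses 20+0+30+10+20 = 80 m, leaving 280.
Highest profit per m first: SKU-128 16 > SKU-101 14 > SKU-150 11 > SKU-156 10 > SKU-143 7.
Give SKU-128 70 more to hit its cap of 70 → 210 left.
SKU-101: +40 to 60 (cap) → 170 left.
SKU-150 takes 40 more to reach its cap of 70 → 130 left.
SKU-156 takes 90 more to reach its cap of 110 → 40 left.
SKU-143: +40 (room for 160) → 50. Pool exhausted.
Total = 10×110 + 16×70 + 11×70 + 7×50 + 14×60 = 4180.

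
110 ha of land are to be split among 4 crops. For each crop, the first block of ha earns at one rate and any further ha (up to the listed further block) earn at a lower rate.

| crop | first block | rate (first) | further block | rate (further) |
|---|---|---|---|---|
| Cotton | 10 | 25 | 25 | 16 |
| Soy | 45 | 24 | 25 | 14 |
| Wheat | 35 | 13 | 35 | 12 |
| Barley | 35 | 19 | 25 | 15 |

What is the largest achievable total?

Rank every tier by rate: Cotton/first 25 > Soy/first 24 > Barley/first 19 > Cotton/second 16 > Barley/second 15 > Soy/second 14 > Wheat/first 13 > Wheat/second 12.
Cotton first at 25: fill all 10 ; 100 left.
Fill Soy first block (45 at 24) ; 55 left.
Barley/first (19): +35 ; 20 left.
Cotton second at 16: only 20 left, fill 20.
Total = 25×10 + 24×45 + 19×35 + 16×20 = 2315.

2315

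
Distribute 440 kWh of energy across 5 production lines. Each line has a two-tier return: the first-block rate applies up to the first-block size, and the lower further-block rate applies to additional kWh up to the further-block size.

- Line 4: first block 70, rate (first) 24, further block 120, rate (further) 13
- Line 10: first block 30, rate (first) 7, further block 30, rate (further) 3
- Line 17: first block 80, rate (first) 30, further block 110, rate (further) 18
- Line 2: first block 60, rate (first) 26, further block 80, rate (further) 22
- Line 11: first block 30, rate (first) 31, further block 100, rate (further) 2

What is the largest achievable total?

Treat each block as its own option and order by rate: Line 11/tier1 31 > Line 17/tier1 30 > Line 2/tier1 26 > Line 4/tier1 24 > Line 2/tier2 22 > Line 17/tier2 18 > Line 4/tier2 13 > Line 10/tier1 7 > Line 10/tier2 3 > Line 11/tier2 2.
Line 11 tier1 at 31: fill all 30 → 410 left.
Line 17 tier1 at 30: fill all 80 → 330 left.
Line 2/tier1 (26): +60 → 270 left.
Fill Line 4 tier1 block (70 at 24) → 200 left.
Line 2/tier2 (22): +80 → 120 left.
Line 17 tier2 at 18: fill all 110 → 10 left.
Line 4/tier2: +10 of 120 at 13; pool empty.
Total = 31×30 + 30×80 + 26×60 + 24×70 + 22×80 + 18×110 + 13×10 = 10440.

10440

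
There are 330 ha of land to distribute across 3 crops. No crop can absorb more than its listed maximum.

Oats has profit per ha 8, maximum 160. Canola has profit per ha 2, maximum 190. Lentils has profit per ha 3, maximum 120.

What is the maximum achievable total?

Order the crops by profit per ha: Oats 8 > Lentils 3 > Canola 2.
Give Oats 160 to hit its cap of 160 ; 170 left.
Give Lentils 120 to hit its cap of 120 ; 50 left.
Canola has room for 190 but only 50 remain, so it gets 50.
Total = 8×160 + 2×50 + 3×120 = 1740.

1740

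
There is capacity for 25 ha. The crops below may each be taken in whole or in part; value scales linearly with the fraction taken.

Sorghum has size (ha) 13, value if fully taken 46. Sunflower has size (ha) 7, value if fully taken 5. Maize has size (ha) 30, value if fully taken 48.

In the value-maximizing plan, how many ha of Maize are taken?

Best value per unit of size first: Sorghum 46/13≈3.54, Maize 48/30≈1.6, Sunflower 5/7≈0.714.
Sorghum: take in full, 13 ha for value 46 ; 12 left.
Fill the last 12 ha with part of Maize: 12/30 of it earns 19.2.

12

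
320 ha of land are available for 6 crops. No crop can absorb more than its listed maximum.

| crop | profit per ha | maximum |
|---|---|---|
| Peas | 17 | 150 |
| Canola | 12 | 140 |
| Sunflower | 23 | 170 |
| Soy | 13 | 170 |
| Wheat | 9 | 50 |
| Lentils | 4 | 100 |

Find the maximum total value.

Rank by profit per ha: Sunflower 23 > Peas 17 > Soy 13 > Canola 12 > Wheat 9 > Lentils 4.
Sunflower takes 170 to reach its cap of 170 → 150 left.
Peas takes 150 to reach its cap of 150 → 0 left.
Total = 17×150 + 23×170 = 6460.

6460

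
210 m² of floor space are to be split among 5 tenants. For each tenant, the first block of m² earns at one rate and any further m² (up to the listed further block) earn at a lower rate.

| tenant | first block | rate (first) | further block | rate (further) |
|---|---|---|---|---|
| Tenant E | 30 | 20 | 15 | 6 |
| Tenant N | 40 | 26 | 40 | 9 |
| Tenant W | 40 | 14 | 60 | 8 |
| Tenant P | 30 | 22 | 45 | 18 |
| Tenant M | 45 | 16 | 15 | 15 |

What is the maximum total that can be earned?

Treat each block as its own option and order by rate: Tenant N/tier1 26 > Tenant P/tier1 22 > Tenant E/tier1 20 > Tenant P/tier2 18 > Tenant M/tier1 16 > Tenant M/tier2 15 > Tenant W/tier1 14 > Tenant N/tier2 9 > Tenant W/tier2 8 > Tenant E/tier2 6.
Fill Tenant N tier1 block (40 at 26) — 170 left.
Fill Tenant P tier1 block (30 at 22) — 140 left.
Fill Tenant E tier1 block (30 at 20) — 110 left.
Tenant P tier2 at 18: fill all 45 — 65 left.
Tenant M tier1 at 16: fill all 45 — 20 left.
Tenant M tier2 at 15: fill all 15 — 5 left.
Tenant W tier1 at 14: only 5 left, fill 5.
Total = 26×40 + 22×30 + 20×30 + 18×45 + 16×45 + 15×15 + 14×5 = 4125.

4125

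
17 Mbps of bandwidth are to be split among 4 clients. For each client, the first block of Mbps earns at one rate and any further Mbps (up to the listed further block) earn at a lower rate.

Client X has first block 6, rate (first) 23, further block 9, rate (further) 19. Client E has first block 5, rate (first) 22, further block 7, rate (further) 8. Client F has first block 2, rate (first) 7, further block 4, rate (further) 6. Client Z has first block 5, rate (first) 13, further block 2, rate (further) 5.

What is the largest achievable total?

362

Rank every tier by rate: Client X/first 23 > Client E/first 22 > Client X/second 19 > Client Z/first 13 > Client E/second 8 > Client F/first 7 > Client F/second 6 > Client Z/second 5.
Client X/first (23): +6 → 11 left.
Client E/first (22): +5 → 6 left.
Client X second at 19: only 6 left, fill 6.
Total = 23×6 + 22×5 + 19×6 = 362.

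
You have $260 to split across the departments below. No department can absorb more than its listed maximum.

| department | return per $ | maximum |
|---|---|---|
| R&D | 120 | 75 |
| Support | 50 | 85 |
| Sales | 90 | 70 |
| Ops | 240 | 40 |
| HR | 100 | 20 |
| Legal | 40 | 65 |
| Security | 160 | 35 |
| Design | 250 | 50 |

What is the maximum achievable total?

Highest return per $ first: Design 250 > Ops 240 > Security 160 > R&D 120 > HR 100 > Sales 90 > Support 50 > Legal 40.
Design: +50 to 50 (cap) ; 210 left.
Ops takes 40 to reach its cap of 40 ; 170 left.
Security takes 35 to reach its cap of 35 ; 135 left.
Give R&D 75 to hit its cap of 75 ; 60 left.
HR: +20 to 20 (cap) ; 40 left.
Sales has room for 70 but only 40 remain, so it gets 40.
Total = 120×75 + 90×40 + 240×40 + 100×20 + 160×35 + 250×50 = 42300.

42300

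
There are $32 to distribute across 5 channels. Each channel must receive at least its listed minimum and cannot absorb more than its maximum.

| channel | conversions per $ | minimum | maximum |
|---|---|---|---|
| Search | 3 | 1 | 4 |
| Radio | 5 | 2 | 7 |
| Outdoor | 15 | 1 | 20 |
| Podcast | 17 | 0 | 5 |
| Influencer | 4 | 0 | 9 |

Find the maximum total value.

Meeting every minimum uses 1+2+1+0+0 = 4 $, leaving 28.
Order the channels by conversions per $: Podcast 17 > Outdoor 15 > Radio 5 > Influencer 4 > Search 3.
Podcast: +5 to 5 (cap) ; 23 left.
Outdoor: +19 to 20 (cap) ; 4 left.
Only 4 left; Radio takes them to reach 6.
Total = 3×1 + 5×6 + 15×20 + 17×5 = 418.

418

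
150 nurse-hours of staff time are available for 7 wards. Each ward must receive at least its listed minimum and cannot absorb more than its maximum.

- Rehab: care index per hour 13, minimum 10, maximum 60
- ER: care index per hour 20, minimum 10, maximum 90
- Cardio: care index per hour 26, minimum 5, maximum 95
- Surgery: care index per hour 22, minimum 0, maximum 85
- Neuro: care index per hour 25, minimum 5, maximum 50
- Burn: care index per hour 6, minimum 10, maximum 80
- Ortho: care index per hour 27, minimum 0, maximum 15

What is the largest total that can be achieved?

3515

Meeting every minimum uses 10+10+5+0+5+10+0 = 40 nurse-hours, leaving 110.
Highest care index per hour first: Ortho 27 > Cardio 26 > Neuro 25 > Surgery 22 > ER 20 > Rehab 13 > Burn 6.
Ortho: +15 to 15 (cap) ; 95 left.
Cardio takes 90 more to reach its cap of 95 ; 5 left.
Neuro has room for 45 more but only 5 remain, so it gets 10.
Total = 13×10 + 20×10 + 26×95 + 25×10 + 6×10 + 27×15 = 3515.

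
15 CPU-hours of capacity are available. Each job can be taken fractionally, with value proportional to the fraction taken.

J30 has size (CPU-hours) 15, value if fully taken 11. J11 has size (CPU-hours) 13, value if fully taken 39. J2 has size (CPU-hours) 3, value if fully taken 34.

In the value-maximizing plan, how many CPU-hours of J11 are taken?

Best value per unit of size first: J2 34/3≈11.3, J11 39/13≈3, J30 11/15≈0.733.
All 3 CPU-hours of J2 fit (value 34) ; 12 remain.
12 CPU-hours left: a 12/13 share of J11 gives 39×12/13 = 36.

12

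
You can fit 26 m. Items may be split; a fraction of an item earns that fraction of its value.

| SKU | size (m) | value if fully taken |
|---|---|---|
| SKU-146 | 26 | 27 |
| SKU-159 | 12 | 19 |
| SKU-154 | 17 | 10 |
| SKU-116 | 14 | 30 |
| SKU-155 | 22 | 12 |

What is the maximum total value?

Best value per unit of size first: SKU-116 30/14≈2.14, SKU-159 19/12≈1.58, SKU-146 27/26≈1.04, SKU-154 10/17≈0.588, SKU-155 12/22≈0.545.
SKU-116: take in full, 14 m for value 30 → 12 left.
All 12 m of SKU-159 fit (value 19) → 0 remain.
Total value = 49.

49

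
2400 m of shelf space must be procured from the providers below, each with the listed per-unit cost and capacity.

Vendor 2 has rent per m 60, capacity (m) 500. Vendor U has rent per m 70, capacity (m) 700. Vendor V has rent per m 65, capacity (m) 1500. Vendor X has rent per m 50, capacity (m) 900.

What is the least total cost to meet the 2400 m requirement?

140000

Use providers in increasing cost order.
Vendor X at 50: take all 900 m → 1500 still needed.
Take 500 from Vendor 2 at 60 → need 1000 more.
Take 1000 from Vendor V at 65 to finish.
Vendor U: unused.
Cost = 900×50 + 500×60 + 1000×65 = 140000.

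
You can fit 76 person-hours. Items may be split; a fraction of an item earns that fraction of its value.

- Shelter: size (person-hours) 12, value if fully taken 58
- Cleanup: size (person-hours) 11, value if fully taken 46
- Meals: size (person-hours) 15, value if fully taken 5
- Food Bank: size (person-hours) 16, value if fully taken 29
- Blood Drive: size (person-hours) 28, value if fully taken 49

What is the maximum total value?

Rank by value-to-size ratio: Shelter 58/12≈4.83, Cleanup 46/11≈4.18, Food Bank 29/16≈1.81, Blood Drive 49/28≈1.75, Meals 5/15≈0.333.
Take all of Shelter (12 person-hours, value 58) → 64 person-hours left.
Take all of Cleanup (11 person-hours, value 46) → 53 person-hours left.
Take all of Food Bank (16 person-hours, value 29) → 37 person-hours left.
All 28 person-hours of Blood Drive fit (value 49) → 9 remain.
Fill the last 9 person-hours with part of Meals: 9/15 of it earns 3.
Total value = 185.

185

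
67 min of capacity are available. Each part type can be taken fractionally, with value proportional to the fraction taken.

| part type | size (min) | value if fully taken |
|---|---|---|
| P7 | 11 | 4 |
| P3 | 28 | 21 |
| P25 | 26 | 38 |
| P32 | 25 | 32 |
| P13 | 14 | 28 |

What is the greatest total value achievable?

99.5

Rank by value-to-size ratio: P13 28/14≈2, P25 38/26≈1.46, P32 32/25≈1.28, P3 21/28≈0.75, P7 4/11≈0.364.
Take all of P13 (14 min, value 28) → 53 min left.
All 26 min of P25 fit (value 38) → 27 remain.
Take all of P32 (25 min, value 32) → 2 min left.
Fill the last 2 min with part of P3: 2/28 of it earns 1.5.
Total value = 99.5.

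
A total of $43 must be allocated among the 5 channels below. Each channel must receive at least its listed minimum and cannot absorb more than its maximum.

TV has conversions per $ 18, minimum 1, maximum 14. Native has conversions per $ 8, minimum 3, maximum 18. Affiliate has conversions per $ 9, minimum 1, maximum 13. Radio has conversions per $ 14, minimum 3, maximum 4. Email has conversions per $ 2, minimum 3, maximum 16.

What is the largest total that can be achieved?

Meeting every minimum uses 1+3+1+3+3 = 11 $, leaving 32.
Highest conversions per $ first: TV 18 > Radio 14 > Affiliate 9 > Native 8 > Email 2.
TV: +13 to 14 (cap) → 19 left.
Give Radio 1 more to hit its cap of 4 → 18 left.
Give Affiliate 12 more to hit its cap of 13 → 6 left.
Native has room for 15 more but only 6 remain, so it gets 9.
Total = 18×14 + 8×9 + 9×13 + 14×4 + 2×3 = 503.

503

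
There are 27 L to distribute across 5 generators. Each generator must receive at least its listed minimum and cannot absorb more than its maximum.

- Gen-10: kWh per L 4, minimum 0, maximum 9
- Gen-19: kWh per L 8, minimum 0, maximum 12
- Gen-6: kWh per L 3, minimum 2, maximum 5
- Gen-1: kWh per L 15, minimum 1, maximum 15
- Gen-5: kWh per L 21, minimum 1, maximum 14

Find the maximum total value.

Meeting every minimum uses 0+0+2+1+1 = 4 L, leaving 23.
Order the generators by kWh per L: Gen-5 21 > Gen-1 15 > Gen-19 8 > Gen-10 4 > Gen-6 3.
Gen-5: +13 to 14 (cap) ; 10 left.
Gen-1: +10 (room for 14) → 11. Pool exhausted.
Total = 3×2 + 15×11 + 21×14 = 465.

465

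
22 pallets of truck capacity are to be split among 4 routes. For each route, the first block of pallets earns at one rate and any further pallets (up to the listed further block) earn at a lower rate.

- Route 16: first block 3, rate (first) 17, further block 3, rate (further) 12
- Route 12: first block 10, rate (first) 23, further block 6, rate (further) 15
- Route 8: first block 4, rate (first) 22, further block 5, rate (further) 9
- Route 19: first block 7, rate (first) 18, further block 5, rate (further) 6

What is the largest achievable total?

Treat each block as its own option and order by rate: Route 12/first 23 > Route 8/first 22 > Route 19/first 18 > Route 16/first 17 > Route 12/second 15 > Route 16/second 12 > Route 8/second 9 > Route 19/second 6.
Fill Route 12 first block (10 at 23) → 12 left.
Route 8/first (22): +4 → 8 left.
Route 19 first at 18: fill all 7 → 1 left.
1 remain; put them into Route 16 first at 17.
Total = 23×10 + 22×4 + 18×7 + 17×1 = 461.

461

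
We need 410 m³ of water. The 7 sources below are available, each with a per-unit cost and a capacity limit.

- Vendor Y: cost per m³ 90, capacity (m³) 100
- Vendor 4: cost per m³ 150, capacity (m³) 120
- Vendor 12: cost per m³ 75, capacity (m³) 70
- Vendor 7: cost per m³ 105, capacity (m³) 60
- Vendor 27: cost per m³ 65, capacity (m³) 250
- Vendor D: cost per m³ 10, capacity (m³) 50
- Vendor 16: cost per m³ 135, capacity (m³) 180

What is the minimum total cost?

Cheapest first:
Take 50 from Vendor D at 10 → need 360 more.
Vendor 27 at 65: take all 250 m³ → 110 still needed.
Vendor 12 at 75: take all 70 m³ → 40 still needed.
Vendor Y at 90: take 40 of its 100 → requirement met.
Vendor 7, Vendor 16, Vendor 4: unused.
Cost = 50×10 + 250×65 + 70×75 + 40×90 = 25600.

25600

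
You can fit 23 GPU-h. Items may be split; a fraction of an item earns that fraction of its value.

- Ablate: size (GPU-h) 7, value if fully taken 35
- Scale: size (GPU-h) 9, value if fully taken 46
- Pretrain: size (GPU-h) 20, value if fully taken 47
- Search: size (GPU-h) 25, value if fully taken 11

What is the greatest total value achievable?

Rank by value-to-size ratio: Scale 46/9≈5.11, Ablate 35/7≈5, Pretrain 47/20≈2.35, Search 11/25≈0.44.
All 9 GPU-h of Scale fit (value 46) → 14 remain.
All 7 GPU-h of Ablate fit (value 35) → 7 remain.
7 GPU-h left: a 7/20 share of Pretrain gives 47×7/20 = 16.45.
Total value = 97.45.

97.45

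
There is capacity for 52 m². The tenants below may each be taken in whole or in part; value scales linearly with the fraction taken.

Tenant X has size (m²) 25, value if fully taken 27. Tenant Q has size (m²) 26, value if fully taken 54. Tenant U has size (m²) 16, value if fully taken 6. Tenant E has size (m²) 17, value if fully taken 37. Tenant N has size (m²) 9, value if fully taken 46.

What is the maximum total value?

Best value per unit of size first: Tenant N 46/9≈5.11, Tenant E 37/17≈2.18, Tenant Q 54/26≈2.08, Tenant X 27/25≈1.08, Tenant U 6/16≈0.375.
Take all of Tenant N (9 m², value 46) ; 43 m² left.
Tenant E: take in full, 17 m² for value 37 ; 26 left.
Tenant Q: take in full, 26 m² for value 54 ; 0 left.
Total value = 137.

137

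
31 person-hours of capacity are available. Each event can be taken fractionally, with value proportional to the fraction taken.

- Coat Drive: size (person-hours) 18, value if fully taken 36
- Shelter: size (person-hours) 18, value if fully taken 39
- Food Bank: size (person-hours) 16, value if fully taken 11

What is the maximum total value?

Rank by value-to-size ratio: Shelter 39/18≈2.17, Coat Drive 36/18≈2, Food Bank 11/16≈0.688.
Take all of Shelter (18 person-hours, value 39) → 13 person-hours left.
13 person-hours left: a 13/18 share of Coat Drive gives 36×13/18 = 26.
Total value = 65.

65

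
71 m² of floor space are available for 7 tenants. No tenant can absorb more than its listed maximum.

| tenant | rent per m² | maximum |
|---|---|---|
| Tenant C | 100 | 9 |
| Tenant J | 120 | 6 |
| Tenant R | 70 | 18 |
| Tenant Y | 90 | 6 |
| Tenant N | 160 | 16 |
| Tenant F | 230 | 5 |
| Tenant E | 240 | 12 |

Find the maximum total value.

Highest rent per m² first: Tenant E 240 > Tenant F 230 > Tenant N 160 > Tenant J 120 > Tenant C 100 > Tenant Y 90 > Tenant R 70.
Give Tenant E 12 to hit its cap of 12 — 59 left.
Give Tenant F 5 to hit its cap of 5 — 54 left.
Tenant N: +16 to 16 (cap) — 38 left.
Tenant J takes 6 to reach its cap of 6 — 32 left.
Give Tenant C 9 to hit its cap of 9 — 23 left.
Tenant Y: +6 to 6 (cap) — 17 left.
Tenant R: +17 (room for 18) → 17. Pool exhausted.
Total = 100×9 + 120×6 + 70×17 + 90×6 + 160×16 + 230×5 + 240×12 = 9940.

9940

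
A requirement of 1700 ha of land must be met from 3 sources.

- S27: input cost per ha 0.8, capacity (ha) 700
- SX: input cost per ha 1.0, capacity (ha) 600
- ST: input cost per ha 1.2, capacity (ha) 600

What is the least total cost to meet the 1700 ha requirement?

Fill from the cheapest source first.
S27 (0.8): use full 700 — 1000 ha to go.
Take 600 from SX at 1.0 — need 400 more.
Take 400 from ST at 1.2 to finish.
Cost = 700×0.8 + 600×1.0 + 400×1.2 = 1640.

1640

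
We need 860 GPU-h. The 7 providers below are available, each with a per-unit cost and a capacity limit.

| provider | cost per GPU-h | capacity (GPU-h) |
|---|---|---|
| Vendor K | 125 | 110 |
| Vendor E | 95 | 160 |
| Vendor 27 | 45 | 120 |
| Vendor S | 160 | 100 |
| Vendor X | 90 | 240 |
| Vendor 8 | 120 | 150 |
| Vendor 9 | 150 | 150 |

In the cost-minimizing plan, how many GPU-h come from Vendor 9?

Use providers in increasing cost order.
Take 120 from Vendor 27 at 45 ; need 740 more.
Take 240 from Vendor X at 90 ; need 500 more.
Take 160 from Vendor E at 95 ; need 340 more.
Vendor 8 at 120: take all 150 GPU-h ; 190 still needed.
Take 110 from Vendor K at 125 ; need 80 more.
Vendor 9 at 150: take 80 of its 150 ; requirement met.
Vendor S: unused.

80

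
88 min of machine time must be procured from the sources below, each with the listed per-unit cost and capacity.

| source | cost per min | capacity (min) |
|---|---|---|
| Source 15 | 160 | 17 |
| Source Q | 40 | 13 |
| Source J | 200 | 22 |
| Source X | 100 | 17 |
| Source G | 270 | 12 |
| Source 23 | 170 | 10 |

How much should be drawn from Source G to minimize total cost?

9

Use sources in increasing cost order.
Take 13 from Source Q at 40 → need 75 more.
Source X at 100: take all 17 min → 58 still needed.
Source 15 at 160: take all 17 min → 41 still needed.
Take 10 from Source 23 at 170 → need 31 more.
Source J at 200: take all 22 min → 9 still needed.
Source G at 270: take 9 of its 12 → requirement met.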